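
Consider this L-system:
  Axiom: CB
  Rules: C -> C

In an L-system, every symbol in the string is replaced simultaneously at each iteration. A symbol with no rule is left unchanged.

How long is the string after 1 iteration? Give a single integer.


Answer: 2

Derivation:
Step 0: length = 2
Step 1: length = 2


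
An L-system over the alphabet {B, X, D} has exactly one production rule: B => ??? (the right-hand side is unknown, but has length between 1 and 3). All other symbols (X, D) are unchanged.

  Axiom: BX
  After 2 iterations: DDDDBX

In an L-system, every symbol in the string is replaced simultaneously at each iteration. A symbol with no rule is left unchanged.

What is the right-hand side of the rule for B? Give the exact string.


Trying B => DDB:
  Step 0: BX
  Step 1: DDBX
  Step 2: DDDDBX
Matches the given result.

Answer: DDB


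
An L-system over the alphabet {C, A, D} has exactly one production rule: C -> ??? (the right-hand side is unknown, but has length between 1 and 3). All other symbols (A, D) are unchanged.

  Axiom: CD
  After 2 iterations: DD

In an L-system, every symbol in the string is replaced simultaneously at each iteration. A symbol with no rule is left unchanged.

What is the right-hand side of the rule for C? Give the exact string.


Trying C -> D:
  Step 0: CD
  Step 1: DD
  Step 2: DD
Matches the given result.

Answer: D


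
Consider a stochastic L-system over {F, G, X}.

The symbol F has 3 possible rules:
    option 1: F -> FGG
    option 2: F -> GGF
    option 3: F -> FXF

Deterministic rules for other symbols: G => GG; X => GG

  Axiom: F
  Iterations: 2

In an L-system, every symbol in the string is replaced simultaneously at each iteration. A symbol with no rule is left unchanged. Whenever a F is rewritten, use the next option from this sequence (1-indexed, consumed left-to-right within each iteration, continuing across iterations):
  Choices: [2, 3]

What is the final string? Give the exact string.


Step 0: F
Step 1: GGF  (used choices [2])
Step 2: GGGGFXF  (used choices [3])

Answer: GGGGFXF


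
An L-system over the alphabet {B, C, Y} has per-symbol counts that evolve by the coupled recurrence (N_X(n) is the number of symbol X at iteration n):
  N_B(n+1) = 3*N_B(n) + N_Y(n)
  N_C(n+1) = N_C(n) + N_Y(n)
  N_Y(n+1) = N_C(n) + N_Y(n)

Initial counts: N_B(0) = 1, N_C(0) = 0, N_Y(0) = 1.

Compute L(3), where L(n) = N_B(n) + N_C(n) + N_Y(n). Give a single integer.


Answer: 49

Derivation:
Step 0: N_B=1, N_C=0, N_Y=1, L=2
Step 1: N_B=4, N_C=1, N_Y=1, L=6
Step 2: N_B=13, N_C=2, N_Y=2, L=17
Step 3: N_B=41, N_C=4, N_Y=4, L=49


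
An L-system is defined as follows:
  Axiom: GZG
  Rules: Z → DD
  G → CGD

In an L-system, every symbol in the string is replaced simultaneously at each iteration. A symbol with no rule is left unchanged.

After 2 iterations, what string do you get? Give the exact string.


Answer: CCGDDDDCCGDD

Derivation:
Step 0: GZG
Step 1: CGDDDCGD
Step 2: CCGDDDDCCGDD


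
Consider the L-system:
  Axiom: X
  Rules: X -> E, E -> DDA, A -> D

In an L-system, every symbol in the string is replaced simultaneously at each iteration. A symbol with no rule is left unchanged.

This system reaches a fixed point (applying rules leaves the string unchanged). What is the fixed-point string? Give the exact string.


Step 0: X
Step 1: E
Step 2: DDA
Step 3: DDD
Step 4: DDD  (unchanged — fixed point at step 3)

Answer: DDD


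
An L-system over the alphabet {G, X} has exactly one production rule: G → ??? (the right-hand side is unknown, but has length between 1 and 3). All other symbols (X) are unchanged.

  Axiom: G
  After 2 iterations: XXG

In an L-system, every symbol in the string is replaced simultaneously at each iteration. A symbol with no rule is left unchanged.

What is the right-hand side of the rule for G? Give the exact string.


Trying G → XG:
  Step 0: G
  Step 1: XG
  Step 2: XXG
Matches the given result.

Answer: XG


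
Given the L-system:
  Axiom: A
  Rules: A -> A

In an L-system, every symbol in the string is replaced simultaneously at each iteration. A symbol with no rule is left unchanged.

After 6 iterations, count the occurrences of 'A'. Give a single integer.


Answer: 1

Derivation:
Step 0: A  (1 'A')
Step 1: A  (1 'A')
Step 2: A  (1 'A')
Step 3: A  (1 'A')
Step 4: A  (1 'A')
Step 5: A  (1 'A')
Step 6: A  (1 'A')


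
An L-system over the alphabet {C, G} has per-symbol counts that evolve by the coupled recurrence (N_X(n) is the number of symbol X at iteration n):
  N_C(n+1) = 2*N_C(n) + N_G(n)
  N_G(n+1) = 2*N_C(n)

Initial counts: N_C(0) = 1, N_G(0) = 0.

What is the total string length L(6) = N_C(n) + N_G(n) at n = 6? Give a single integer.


Answer: 568

Derivation:
Step 0: N_C=1, N_G=0, L=1
Step 1: N_C=2, N_G=2, L=4
Step 2: N_C=6, N_G=4, L=10
Step 3: N_C=16, N_G=12, L=28
Step 4: N_C=44, N_G=32, L=76
Step 5: N_C=120, N_G=88, L=208
Step 6: N_C=328, N_G=240, L=568


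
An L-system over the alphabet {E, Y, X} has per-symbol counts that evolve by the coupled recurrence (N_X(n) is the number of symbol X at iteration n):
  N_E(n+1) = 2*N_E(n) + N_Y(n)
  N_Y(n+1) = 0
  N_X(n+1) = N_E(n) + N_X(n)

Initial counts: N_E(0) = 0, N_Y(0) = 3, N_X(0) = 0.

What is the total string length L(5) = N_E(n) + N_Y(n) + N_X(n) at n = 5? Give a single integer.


Step 0: N_E=0, N_Y=3, N_X=0, L=3
Step 1: N_E=3, N_Y=0, N_X=0, L=3
Step 2: N_E=6, N_Y=0, N_X=3, L=9
Step 3: N_E=12, N_Y=0, N_X=9, L=21
Step 4: N_E=24, N_Y=0, N_X=21, L=45
Step 5: N_E=48, N_Y=0, N_X=45, L=93

Answer: 93


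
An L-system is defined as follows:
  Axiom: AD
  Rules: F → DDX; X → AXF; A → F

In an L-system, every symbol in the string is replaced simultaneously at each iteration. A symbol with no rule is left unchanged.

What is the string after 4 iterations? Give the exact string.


Answer: DDFAXFDDXD

Derivation:
Step 0: AD
Step 1: FD
Step 2: DDXD
Step 3: DDAXFD
Step 4: DDFAXFDDXD


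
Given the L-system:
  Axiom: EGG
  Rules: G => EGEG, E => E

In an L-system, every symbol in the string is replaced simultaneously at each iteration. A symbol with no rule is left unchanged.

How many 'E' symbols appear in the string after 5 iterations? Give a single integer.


Answer: 125

Derivation:
Step 0: EGG  (1 'E')
Step 1: EEGEGEGEG  (5 'E')
Step 2: EEEGEGEEGEGEEGEGEEGEG  (13 'E')
Step 3: EEEEGEGEEGEGEEEGEGEEGEGEEEGEGEEGEGEEEGEGEEGEG  (29 'E')
Step 4: EEEEEGEGEEGEGEEEGEGEEGEGEEEEGEGEEGEGEEEGEGEEGEGEEEEGEGEEGEGEEEGEGEEGEGEEEEGEGEEGEGEEEGEGEEGEG  (61 'E')
Step 5: EEEEEEGEGEEGEGEEEGEGEEGEGEEEEGEGEEGEGEEEGEGEEGEGEEEEEGEGEEGEGEEEGEGEEGEGEEEEGEGEEGEGEEEGEGEEGEGEEEEEGEGEEGEGEEEGEGEEGEGEEEEGEGEEGEGEEEGEGEEGEGEEEEEGEGEEGEGEEEGEGEEGEGEEEEGEGEEGEGEEEGEGEEGEG  (125 'E')


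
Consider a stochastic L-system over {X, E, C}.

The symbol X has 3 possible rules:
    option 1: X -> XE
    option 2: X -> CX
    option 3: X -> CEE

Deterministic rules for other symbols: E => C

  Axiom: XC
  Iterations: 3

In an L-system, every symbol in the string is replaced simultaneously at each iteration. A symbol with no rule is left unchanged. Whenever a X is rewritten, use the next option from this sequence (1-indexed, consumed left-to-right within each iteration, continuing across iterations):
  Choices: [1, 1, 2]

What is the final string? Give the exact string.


Step 0: XC
Step 1: XEC  (used choices [1])
Step 2: XECC  (used choices [1])
Step 3: CXCCC  (used choices [2])

Answer: CXCCC


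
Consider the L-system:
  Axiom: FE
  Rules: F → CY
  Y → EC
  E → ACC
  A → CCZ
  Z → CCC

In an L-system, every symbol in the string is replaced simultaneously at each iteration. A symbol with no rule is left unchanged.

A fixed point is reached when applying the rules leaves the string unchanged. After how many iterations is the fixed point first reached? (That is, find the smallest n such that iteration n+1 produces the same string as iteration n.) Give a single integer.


Answer: 5

Derivation:
Step 0: FE
Step 1: CYACC
Step 2: CECCCZCC
Step 3: CACCCCCCCCCC
Step 4: CCCZCCCCCCCCCC
Step 5: CCCCCCCCCCCCCCCC
Step 6: CCCCCCCCCCCCCCCC  (unchanged — fixed point at step 5)


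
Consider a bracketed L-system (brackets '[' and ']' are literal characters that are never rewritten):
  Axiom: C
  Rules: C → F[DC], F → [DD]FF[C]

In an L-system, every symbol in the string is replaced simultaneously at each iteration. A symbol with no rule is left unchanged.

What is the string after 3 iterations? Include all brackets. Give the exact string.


Answer: [DD][DD]FF[C][DD]FF[C][F[DC]][D[DD]FF[C][DF[DC]]]

Derivation:
Step 0: C
Step 1: F[DC]
Step 2: [DD]FF[C][DF[DC]]
Step 3: [DD][DD]FF[C][DD]FF[C][F[DC]][D[DD]FF[C][DF[DC]]]


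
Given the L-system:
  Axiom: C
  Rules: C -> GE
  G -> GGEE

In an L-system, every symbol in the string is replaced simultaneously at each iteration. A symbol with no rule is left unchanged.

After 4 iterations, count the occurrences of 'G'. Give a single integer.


Answer: 8

Derivation:
Step 0: C  (0 'G')
Step 1: GE  (1 'G')
Step 2: GGEEE  (2 'G')
Step 3: GGEEGGEEEEE  (4 'G')
Step 4: GGEEGGEEEEGGEEGGEEEEEEE  (8 'G')


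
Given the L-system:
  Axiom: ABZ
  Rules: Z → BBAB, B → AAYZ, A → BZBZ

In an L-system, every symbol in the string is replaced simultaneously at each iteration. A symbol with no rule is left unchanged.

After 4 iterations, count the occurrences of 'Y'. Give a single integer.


Step 0: ABZ  (0 'Y')
Step 1: BZBZAAYZBBAB  (1 'Y')
Step 2: AAYZBBABAAYZBBABBZBZBZBZYBBABAAYZAAYZBZBZAAYZ  (6 'Y')
Step 3: BZBZBZBZYBBABAAYZAAYZBZBZAAYZBZBZBZBZYBBABAAYZAAYZBZBZAAYZAAYZBBABAAYZBBABAAYZBBABAAYZBBABYAAYZAAYZBZBZAAYZBZBZBZBZYBBABBZBZBZBZYBBABAAYZBBABAAYZBBABBZBZBZBZYBBAB  (21 'Y')
Step 4: AAYZBBABAAYZBBABAAYZBBABAAYZBBABYAAYZAAYZBZBZAAYZBZBZBZBZYBBABBZBZBZBZYBBABAAYZBBABAAYZBBABBZBZBZBZYBBABAAYZBBABAAYZBBABAAYZBBABAAYZBBABYAAYZAAYZBZBZAAYZBZBZBZBZYBBABBZBZBZBZYBBABAAYZBBABAAYZBBABBZBZBZBZYBBABBZBZBZBZYBBABAAYZAAYZBZBZAAYZBZBZBZBZYBBABAAYZAAYZBZBZAAYZBZBZBZBZYBBABAAYZAAYZBZBZAAYZBZBZBZBZYBBABAAYZAAYZBZBZAAYZYBZBZBZBZYBBABBZBZBZBZYBBABAAYZBBABAAYZBBABBZBZBZBZYBBABAAYZBBABAAYZBBABAAYZBBABAAYZBBABYAAYZAAYZBZBZAAYZAAYZBBABAAYZBBABAAYZBBABAAYZBBABYAAYZAAYZBZBZAAYZBZBZBZBZYBBABAAYZAAYZBZBZAAYZBZBZBZBZYBBABAAYZAAYZBZBZAAYZAAYZBBABAAYZBBABAAYZBBABAAYZBBABYAAYZAAYZBZBZAAYZ  (80 'Y')

Answer: 80


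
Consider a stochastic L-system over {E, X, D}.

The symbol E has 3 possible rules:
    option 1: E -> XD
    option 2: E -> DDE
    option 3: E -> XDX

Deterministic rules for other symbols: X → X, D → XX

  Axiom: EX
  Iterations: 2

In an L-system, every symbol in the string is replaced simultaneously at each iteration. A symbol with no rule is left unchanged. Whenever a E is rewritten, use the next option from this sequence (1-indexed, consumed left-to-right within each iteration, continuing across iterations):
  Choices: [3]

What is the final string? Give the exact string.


Step 0: EX
Step 1: XDXX  (used choices [3])
Step 2: XXXXX  (used choices [])

Answer: XXXXX


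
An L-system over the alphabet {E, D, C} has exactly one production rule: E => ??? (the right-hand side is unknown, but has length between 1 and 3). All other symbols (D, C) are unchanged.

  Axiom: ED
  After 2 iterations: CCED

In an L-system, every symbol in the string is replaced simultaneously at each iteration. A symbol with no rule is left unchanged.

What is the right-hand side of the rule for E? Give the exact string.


Trying E => CE:
  Step 0: ED
  Step 1: CED
  Step 2: CCED
Matches the given result.

Answer: CE


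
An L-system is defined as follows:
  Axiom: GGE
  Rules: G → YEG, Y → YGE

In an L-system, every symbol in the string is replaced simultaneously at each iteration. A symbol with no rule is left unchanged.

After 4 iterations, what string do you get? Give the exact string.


Step 0: GGE
Step 1: YEGYEGE
Step 2: YGEEYEGYGEEYEGE
Step 3: YGEYEGEEYGEEYEGYGEYEGEEYGEEYEGE
Step 4: YGEYEGEYGEEYEGEEYGEYEGEEYGEEYEGYGEYEGEYGEEYEGEEYGEYEGEEYGEEYEGE

Answer: YGEYEGEYGEEYEGEEYGEYEGEEYGEEYEGYGEYEGEYGEEYEGEEYGEYEGEEYGEEYEGE


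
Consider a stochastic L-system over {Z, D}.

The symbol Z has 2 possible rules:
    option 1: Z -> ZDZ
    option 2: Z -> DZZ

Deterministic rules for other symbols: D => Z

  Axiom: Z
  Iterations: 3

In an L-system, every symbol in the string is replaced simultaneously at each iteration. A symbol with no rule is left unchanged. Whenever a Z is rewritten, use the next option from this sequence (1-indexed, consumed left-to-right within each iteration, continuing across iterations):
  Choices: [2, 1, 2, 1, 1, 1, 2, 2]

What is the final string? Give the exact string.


Step 0: Z
Step 1: DZZ  (used choices [2])
Step 2: ZZDZDZZ  (used choices [1, 2])
Step 3: ZDZZDZZZDZZDZZDZZ  (used choices [1, 1, 1, 2, 2])

Answer: ZDZZDZZZDZZDZZDZZ


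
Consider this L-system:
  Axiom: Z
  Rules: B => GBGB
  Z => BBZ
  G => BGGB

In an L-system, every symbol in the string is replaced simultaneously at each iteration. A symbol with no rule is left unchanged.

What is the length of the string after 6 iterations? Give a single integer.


Step 0: length = 1
Step 1: length = 3
Step 2: length = 11
Step 3: length = 43
Step 4: length = 171
Step 5: length = 683
Step 6: length = 2731

Answer: 2731


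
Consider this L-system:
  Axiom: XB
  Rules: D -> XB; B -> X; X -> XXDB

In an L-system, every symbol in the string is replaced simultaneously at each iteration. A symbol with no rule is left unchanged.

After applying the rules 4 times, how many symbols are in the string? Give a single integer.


Answer: 119

Derivation:
Step 0: length = 2
Step 1: length = 5
Step 2: length = 15
Step 3: length = 42
Step 4: length = 119


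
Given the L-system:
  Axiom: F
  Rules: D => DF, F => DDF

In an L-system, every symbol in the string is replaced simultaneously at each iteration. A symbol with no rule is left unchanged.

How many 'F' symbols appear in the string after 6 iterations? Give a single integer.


Step 0: F  (1 'F')
Step 1: DDF  (1 'F')
Step 2: DFDFDDF  (3 'F')
Step 3: DFDDFDFDDFDFDFDDF  (7 'F')
Step 4: DFDDFDFDFDDFDFDDFDFDFDDFDFDDFDFDDFDFDFDDF  (17 'F')
Step 5: DFDDFDFDFDDFDFDDFDFDDFDFDFDDFDFDDFDFDFDDFDFDDFDFDDFDFDFDDFDFDDFDFDFDDFDFDDFDFDFDDFDFDDFDFDDFDFDFDDF  (41 'F')
Step 6: DFDDFDFDFDDFDFDDFDFDDFDFDFDDFDFDDFDFDFDDFDFDDFDFDFDDFDFDDFDFDDFDFDFDDFDFDDFDFDFDDFDFDDFDFDDFDFDFDDFDFDDFDFDFDDFDFDDFDFDFDDFDFDDFDFDDFDFDFDDFDFDDFDFDFDDFDFDDFDFDDFDFDFDDFDFDDFDFDFDDFDFDDFDFDDFDFDFDDFDFDDFDFDFDDFDFDDFDFDFDDFDFDDFDFDDFDFDFDDF  (99 'F')

Answer: 99


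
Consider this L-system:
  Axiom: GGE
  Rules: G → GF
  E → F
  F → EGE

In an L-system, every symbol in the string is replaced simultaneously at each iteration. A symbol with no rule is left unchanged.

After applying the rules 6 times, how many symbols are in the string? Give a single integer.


Answer: 200

Derivation:
Step 0: length = 3
Step 1: length = 5
Step 2: length = 13
Step 3: length = 22
Step 4: length = 51
Step 5: length = 91
Step 6: length = 200


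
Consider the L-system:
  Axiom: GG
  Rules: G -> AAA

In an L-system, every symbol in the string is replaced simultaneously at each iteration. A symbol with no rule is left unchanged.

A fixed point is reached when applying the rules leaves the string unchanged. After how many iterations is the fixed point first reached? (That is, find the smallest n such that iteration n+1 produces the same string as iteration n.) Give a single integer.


Step 0: GG
Step 1: AAAAAA
Step 2: AAAAAA  (unchanged — fixed point at step 1)

Answer: 1


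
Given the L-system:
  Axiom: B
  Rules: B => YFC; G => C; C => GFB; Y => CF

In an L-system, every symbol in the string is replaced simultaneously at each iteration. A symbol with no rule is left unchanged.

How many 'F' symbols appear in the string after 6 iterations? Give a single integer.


Answer: 25

Derivation:
Step 0: B  (0 'F')
Step 1: YFC  (1 'F')
Step 2: CFFGFB  (3 'F')
Step 3: GFBFFCFYFC  (5 'F')
Step 4: CFYFCFFGFBFCFFGFB  (9 'F')
Step 5: GFBFCFFGFBFFCFYFCFGFBFFCFYFC  (15 'F')
Step 6: CFYFCFGFBFFCFYFCFFGFBFCFFGFBFCFYFCFFGFBFCFFGFB  (25 'F')


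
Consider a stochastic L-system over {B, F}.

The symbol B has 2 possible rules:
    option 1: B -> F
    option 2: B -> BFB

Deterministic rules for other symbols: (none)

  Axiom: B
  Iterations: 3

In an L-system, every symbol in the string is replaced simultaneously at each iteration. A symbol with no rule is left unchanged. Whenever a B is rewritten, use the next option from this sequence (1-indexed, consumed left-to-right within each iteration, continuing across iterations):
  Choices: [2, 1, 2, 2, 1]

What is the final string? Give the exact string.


Step 0: B
Step 1: BFB  (used choices [2])
Step 2: FFBFB  (used choices [1, 2])
Step 3: FFBFBFF  (used choices [2, 1])

Answer: FFBFBFF


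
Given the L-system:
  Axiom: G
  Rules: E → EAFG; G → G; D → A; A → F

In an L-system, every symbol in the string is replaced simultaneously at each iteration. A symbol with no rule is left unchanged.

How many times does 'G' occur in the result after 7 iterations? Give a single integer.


Step 0: G  (1 'G')
Step 1: G  (1 'G')
Step 2: G  (1 'G')
Step 3: G  (1 'G')
Step 4: G  (1 'G')
Step 5: G  (1 'G')
Step 6: G  (1 'G')
Step 7: G  (1 'G')

Answer: 1


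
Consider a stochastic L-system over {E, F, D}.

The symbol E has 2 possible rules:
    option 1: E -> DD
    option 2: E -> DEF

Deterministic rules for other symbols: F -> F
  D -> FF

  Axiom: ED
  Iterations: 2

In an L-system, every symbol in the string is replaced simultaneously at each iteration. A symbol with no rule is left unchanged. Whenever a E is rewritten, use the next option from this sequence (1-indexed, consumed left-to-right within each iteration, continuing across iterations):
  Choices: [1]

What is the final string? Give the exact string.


Answer: FFFFFF

Derivation:
Step 0: ED
Step 1: DDFF  (used choices [1])
Step 2: FFFFFF  (used choices [])


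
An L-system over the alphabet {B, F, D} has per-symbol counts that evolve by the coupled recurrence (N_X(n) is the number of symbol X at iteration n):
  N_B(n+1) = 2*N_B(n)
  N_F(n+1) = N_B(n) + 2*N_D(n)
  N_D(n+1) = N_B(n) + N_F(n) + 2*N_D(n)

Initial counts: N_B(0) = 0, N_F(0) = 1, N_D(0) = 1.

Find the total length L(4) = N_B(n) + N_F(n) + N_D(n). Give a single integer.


Answer: 104

Derivation:
Step 0: N_B=0, N_F=1, N_D=1, L=2
Step 1: N_B=0, N_F=2, N_D=3, L=5
Step 2: N_B=0, N_F=6, N_D=8, L=14
Step 3: N_B=0, N_F=16, N_D=22, L=38
Step 4: N_B=0, N_F=44, N_D=60, L=104


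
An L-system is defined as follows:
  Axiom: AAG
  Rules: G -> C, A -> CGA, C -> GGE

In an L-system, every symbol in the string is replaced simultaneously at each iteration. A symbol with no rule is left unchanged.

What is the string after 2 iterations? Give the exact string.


Answer: GGECCGAGGECCGAGGE

Derivation:
Step 0: AAG
Step 1: CGACGAC
Step 2: GGECCGAGGECCGAGGE


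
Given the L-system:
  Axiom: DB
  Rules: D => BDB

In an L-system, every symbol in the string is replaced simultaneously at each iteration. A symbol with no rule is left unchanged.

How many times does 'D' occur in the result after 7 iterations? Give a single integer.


Step 0: DB  (1 'D')
Step 1: BDBB  (1 'D')
Step 2: BBDBBB  (1 'D')
Step 3: BBBDBBBB  (1 'D')
Step 4: BBBBDBBBBB  (1 'D')
Step 5: BBBBBDBBBBBB  (1 'D')
Step 6: BBBBBBDBBBBBBB  (1 'D')
Step 7: BBBBBBBDBBBBBBBB  (1 'D')

Answer: 1


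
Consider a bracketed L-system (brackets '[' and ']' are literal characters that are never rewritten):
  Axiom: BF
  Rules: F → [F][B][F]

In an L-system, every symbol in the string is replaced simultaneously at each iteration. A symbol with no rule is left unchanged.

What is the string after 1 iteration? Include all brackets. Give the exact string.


Step 0: BF
Step 1: B[F][B][F]

Answer: B[F][B][F]


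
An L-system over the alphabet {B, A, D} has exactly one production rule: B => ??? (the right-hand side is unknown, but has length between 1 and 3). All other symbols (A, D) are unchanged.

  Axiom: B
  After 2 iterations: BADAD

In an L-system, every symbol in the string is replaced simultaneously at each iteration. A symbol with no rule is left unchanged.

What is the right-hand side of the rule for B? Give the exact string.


Answer: BAD

Derivation:
Trying B => BAD:
  Step 0: B
  Step 1: BAD
  Step 2: BADAD
Matches the given result.


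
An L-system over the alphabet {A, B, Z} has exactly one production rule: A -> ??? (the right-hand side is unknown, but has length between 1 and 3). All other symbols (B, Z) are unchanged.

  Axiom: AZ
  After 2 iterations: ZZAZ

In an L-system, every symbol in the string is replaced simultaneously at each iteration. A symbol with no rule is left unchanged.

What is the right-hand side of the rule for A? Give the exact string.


Answer: ZA

Derivation:
Trying A -> ZA:
  Step 0: AZ
  Step 1: ZAZ
  Step 2: ZZAZ
Matches the given result.


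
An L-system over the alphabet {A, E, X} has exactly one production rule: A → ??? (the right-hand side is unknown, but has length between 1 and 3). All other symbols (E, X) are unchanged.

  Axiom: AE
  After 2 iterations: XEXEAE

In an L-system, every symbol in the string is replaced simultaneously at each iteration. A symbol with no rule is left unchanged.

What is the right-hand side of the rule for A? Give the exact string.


Trying A → XEA:
  Step 0: AE
  Step 1: XEAE
  Step 2: XEXEAE
Matches the given result.

Answer: XEA


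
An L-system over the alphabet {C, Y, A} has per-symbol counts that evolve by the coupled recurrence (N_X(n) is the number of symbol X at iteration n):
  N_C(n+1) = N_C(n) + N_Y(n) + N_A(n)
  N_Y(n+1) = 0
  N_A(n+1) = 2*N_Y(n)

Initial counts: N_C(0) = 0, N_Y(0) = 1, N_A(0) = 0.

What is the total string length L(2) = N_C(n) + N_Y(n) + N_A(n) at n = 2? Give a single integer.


Answer: 3

Derivation:
Step 0: N_C=0, N_Y=1, N_A=0, L=1
Step 1: N_C=1, N_Y=0, N_A=2, L=3
Step 2: N_C=3, N_Y=0, N_A=0, L=3


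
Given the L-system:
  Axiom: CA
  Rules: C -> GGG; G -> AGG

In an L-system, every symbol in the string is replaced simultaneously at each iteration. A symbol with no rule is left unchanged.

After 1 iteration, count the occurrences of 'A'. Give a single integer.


Step 0: CA  (1 'A')
Step 1: GGGA  (1 'A')

Answer: 1


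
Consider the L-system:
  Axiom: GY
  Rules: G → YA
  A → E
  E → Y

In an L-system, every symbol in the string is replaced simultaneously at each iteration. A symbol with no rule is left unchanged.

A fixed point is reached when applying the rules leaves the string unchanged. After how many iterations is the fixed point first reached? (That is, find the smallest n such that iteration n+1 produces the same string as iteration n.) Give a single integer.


Answer: 3

Derivation:
Step 0: GY
Step 1: YAY
Step 2: YEY
Step 3: YYY
Step 4: YYY  (unchanged — fixed point at step 3)


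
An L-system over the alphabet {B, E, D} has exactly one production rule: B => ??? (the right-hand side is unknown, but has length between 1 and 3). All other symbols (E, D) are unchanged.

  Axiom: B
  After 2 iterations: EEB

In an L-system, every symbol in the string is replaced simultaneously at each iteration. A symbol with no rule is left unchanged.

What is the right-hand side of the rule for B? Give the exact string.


Answer: EB

Derivation:
Trying B => EB:
  Step 0: B
  Step 1: EB
  Step 2: EEB
Matches the given result.


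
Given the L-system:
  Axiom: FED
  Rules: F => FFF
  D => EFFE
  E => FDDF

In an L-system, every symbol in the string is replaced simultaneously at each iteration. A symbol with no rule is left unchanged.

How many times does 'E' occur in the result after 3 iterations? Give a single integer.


Step 0: FED  (1 'E')
Step 1: FFFFDDFEFFE  (2 'E')
Step 2: FFFFFFFFFFFFEFFEEFFEFFFFDDFFFFFFFFDDF  (4 'E')
Step 3: FFFFFFFFFFFFFFFFFFFFFFFFFFFFFFFFFFFFFDDFFFFFFFFDDFFDDFFFFFFFFDDFFFFFFFFFFFFFEFFEEFFEFFFFFFFFFFFFFFFFFFFFFFFFEFFEEFFEFFF  (8 'E')

Answer: 8


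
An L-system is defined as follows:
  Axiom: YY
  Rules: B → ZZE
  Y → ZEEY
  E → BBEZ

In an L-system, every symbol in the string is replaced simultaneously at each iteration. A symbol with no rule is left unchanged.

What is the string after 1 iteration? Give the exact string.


Answer: ZEEYZEEY

Derivation:
Step 0: YY
Step 1: ZEEYZEEY


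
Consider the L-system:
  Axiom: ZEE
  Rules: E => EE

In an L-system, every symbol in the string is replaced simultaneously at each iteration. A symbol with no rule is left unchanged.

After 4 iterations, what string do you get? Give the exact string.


Answer: ZEEEEEEEEEEEEEEEEEEEEEEEEEEEEEEEE

Derivation:
Step 0: ZEE
Step 1: ZEEEE
Step 2: ZEEEEEEEE
Step 3: ZEEEEEEEEEEEEEEEE
Step 4: ZEEEEEEEEEEEEEEEEEEEEEEEEEEEEEEEE


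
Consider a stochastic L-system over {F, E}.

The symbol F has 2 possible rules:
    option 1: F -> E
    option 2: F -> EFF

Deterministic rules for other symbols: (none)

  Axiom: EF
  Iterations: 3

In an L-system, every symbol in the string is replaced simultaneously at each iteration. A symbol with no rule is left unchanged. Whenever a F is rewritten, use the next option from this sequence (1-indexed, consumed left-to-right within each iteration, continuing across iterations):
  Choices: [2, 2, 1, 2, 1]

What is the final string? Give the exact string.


Step 0: EF
Step 1: EEFF  (used choices [2])
Step 2: EEEFFE  (used choices [2, 1])
Step 3: EEEEFFEE  (used choices [2, 1])

Answer: EEEEFFEE


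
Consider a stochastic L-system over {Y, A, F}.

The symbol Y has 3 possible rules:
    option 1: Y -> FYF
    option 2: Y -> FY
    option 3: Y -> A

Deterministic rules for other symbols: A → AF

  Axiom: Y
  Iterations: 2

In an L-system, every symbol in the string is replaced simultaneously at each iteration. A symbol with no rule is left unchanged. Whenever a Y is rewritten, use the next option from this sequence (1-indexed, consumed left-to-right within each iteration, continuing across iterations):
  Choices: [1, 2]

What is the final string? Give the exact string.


Step 0: Y
Step 1: FYF  (used choices [1])
Step 2: FFYF  (used choices [2])

Answer: FFYF


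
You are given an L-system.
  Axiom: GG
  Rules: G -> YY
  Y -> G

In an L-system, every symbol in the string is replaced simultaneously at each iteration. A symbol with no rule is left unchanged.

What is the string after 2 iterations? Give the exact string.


Answer: GGGG

Derivation:
Step 0: GG
Step 1: YYYY
Step 2: GGGG


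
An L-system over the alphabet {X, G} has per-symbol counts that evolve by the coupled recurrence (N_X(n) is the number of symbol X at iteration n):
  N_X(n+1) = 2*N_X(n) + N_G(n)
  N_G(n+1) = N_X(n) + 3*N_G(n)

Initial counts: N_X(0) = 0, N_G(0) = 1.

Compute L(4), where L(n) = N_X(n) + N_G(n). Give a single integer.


Answer: 200

Derivation:
Step 0: N_X=0, N_G=1, L=1
Step 1: N_X=1, N_G=3, L=4
Step 2: N_X=5, N_G=10, L=15
Step 3: N_X=20, N_G=35, L=55
Step 4: N_X=75, N_G=125, L=200


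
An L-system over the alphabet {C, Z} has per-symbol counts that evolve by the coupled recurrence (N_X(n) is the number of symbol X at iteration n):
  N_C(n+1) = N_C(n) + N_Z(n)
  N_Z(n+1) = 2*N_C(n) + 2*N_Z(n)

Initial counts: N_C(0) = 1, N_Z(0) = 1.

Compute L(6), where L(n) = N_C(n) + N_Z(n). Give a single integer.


Step 0: N_C=1, N_Z=1, L=2
Step 1: N_C=2, N_Z=4, L=6
Step 2: N_C=6, N_Z=12, L=18
Step 3: N_C=18, N_Z=36, L=54
Step 4: N_C=54, N_Z=108, L=162
Step 5: N_C=162, N_Z=324, L=486
Step 6: N_C=486, N_Z=972, L=1458

Answer: 1458


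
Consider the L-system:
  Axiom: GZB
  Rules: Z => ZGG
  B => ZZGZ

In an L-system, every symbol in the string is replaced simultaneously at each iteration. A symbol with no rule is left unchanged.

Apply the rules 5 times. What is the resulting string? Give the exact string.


Answer: GZGGGGGGGGGGZGGGGGGGGZGGGGGGGGGZGGGGGGGG

Derivation:
Step 0: GZB
Step 1: GZGGZZGZ
Step 2: GZGGGGZGGZGGGZGG
Step 3: GZGGGGGGZGGGGZGGGGGZGGGG
Step 4: GZGGGGGGGGZGGGGGGZGGGGGGGZGGGGGG
Step 5: GZGGGGGGGGGGZGGGGGGGGZGGGGGGGGGZGGGGGGGG


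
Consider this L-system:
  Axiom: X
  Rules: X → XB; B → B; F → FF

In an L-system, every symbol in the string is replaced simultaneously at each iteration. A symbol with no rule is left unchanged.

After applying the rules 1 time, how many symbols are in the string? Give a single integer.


Answer: 2

Derivation:
Step 0: length = 1
Step 1: length = 2


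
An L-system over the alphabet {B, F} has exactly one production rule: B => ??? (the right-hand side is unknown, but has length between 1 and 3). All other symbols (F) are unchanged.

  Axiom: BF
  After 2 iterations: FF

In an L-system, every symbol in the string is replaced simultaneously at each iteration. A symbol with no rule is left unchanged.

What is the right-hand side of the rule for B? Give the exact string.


Answer: F

Derivation:
Trying B => F:
  Step 0: BF
  Step 1: FF
  Step 2: FF
Matches the given result.


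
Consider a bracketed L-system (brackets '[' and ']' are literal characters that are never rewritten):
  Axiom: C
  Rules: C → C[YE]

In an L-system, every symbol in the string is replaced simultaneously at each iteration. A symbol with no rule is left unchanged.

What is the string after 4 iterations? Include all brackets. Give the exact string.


Step 0: C
Step 1: C[YE]
Step 2: C[YE][YE]
Step 3: C[YE][YE][YE]
Step 4: C[YE][YE][YE][YE]

Answer: C[YE][YE][YE][YE]


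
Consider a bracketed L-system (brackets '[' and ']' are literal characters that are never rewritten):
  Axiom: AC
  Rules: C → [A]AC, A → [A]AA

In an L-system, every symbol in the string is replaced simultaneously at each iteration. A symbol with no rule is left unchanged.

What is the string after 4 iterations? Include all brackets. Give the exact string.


Answer: [[[[A]AA][A]AA[A]AA][[A]AA][A]AA[A]AA[[A]AA][A]AA[A]AA][[[A]AA][A]AA[A]AA][[A]AA][A]AA[A]AA[[A]AA][A]AA[A]AA[[[A]AA][A]AA[A]AA][[A]AA][A]AA[A]AA[[A]AA][A]AA[A]AA[[[[A]AA][A]AA[A]AA][[A]AA][A]AA[A]AA[[A]AA][A]AA[A]AA][[[A]AA][A]AA[A]AA][[A]AA][A]AA[A]AA[[A]AA][A]AA[A]AA[[[A]AA][A]AA[A]AA][[A]AA][A]AA[A]AA[[A]AA][A]AA[A]AC

Derivation:
Step 0: AC
Step 1: [A]AA[A]AC
Step 2: [[A]AA][A]AA[A]AA[[A]AA][A]AA[A]AC
Step 3: [[[A]AA][A]AA[A]AA][[A]AA][A]AA[A]AA[[A]AA][A]AA[A]AA[[[A]AA][A]AA[A]AA][[A]AA][A]AA[A]AA[[A]AA][A]AA[A]AC
Step 4: [[[[A]AA][A]AA[A]AA][[A]AA][A]AA[A]AA[[A]AA][A]AA[A]AA][[[A]AA][A]AA[A]AA][[A]AA][A]AA[A]AA[[A]AA][A]AA[A]AA[[[A]AA][A]AA[A]AA][[A]AA][A]AA[A]AA[[A]AA][A]AA[A]AA[[[[A]AA][A]AA[A]AA][[A]AA][A]AA[A]AA[[A]AA][A]AA[A]AA][[[A]AA][A]AA[A]AA][[A]AA][A]AA[A]AA[[A]AA][A]AA[A]AA[[[A]AA][A]AA[A]AA][[A]AA][A]AA[A]AA[[A]AA][A]AA[A]AC


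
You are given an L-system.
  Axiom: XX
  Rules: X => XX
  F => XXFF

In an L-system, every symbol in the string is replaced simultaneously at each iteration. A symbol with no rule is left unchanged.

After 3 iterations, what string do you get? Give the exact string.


Answer: XXXXXXXXXXXXXXXX

Derivation:
Step 0: XX
Step 1: XXXX
Step 2: XXXXXXXX
Step 3: XXXXXXXXXXXXXXXX


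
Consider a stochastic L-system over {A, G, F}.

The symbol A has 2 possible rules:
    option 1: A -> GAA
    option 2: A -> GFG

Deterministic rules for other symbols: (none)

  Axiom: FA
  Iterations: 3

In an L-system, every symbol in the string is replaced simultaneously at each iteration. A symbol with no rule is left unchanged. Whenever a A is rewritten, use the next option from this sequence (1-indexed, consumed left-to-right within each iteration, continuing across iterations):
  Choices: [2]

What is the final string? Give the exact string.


Answer: FGFG

Derivation:
Step 0: FA
Step 1: FGFG  (used choices [2])
Step 2: FGFG  (used choices [])
Step 3: FGFG  (used choices [])


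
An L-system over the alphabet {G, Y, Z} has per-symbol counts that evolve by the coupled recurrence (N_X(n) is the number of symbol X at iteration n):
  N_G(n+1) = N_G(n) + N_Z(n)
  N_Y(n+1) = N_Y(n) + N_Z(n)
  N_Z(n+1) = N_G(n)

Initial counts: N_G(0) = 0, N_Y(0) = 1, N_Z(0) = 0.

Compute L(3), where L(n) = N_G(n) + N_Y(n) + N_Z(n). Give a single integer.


Answer: 1

Derivation:
Step 0: N_G=0, N_Y=1, N_Z=0, L=1
Step 1: N_G=0, N_Y=1, N_Z=0, L=1
Step 2: N_G=0, N_Y=1, N_Z=0, L=1
Step 3: N_G=0, N_Y=1, N_Z=0, L=1


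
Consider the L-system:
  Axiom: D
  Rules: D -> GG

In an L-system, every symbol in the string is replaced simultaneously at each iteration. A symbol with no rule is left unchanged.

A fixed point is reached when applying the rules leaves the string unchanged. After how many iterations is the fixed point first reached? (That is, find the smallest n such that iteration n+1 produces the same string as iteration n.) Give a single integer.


Answer: 1

Derivation:
Step 0: D
Step 1: GG
Step 2: GG  (unchanged — fixed point at step 1)


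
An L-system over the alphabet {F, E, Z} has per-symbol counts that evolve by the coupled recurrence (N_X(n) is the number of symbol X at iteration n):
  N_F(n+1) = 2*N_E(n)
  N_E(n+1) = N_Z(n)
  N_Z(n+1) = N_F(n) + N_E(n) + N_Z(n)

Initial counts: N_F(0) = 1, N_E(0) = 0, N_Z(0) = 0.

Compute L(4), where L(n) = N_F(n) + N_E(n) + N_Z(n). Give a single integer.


Step 0: N_F=1, N_E=0, N_Z=0, L=1
Step 1: N_F=0, N_E=0, N_Z=1, L=1
Step 2: N_F=0, N_E=1, N_Z=1, L=2
Step 3: N_F=2, N_E=1, N_Z=2, L=5
Step 4: N_F=2, N_E=2, N_Z=5, L=9

Answer: 9


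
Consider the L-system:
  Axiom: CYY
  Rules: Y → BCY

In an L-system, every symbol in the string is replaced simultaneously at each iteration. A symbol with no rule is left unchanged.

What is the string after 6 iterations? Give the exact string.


Answer: CBCBCBCBCBCBCYBCBCBCBCBCBCY

Derivation:
Step 0: CYY
Step 1: CBCYBCY
Step 2: CBCBCYBCBCY
Step 3: CBCBCBCYBCBCBCY
Step 4: CBCBCBCBCYBCBCBCBCY
Step 5: CBCBCBCBCBCYBCBCBCBCBCY
Step 6: CBCBCBCBCBCBCYBCBCBCBCBCBCY


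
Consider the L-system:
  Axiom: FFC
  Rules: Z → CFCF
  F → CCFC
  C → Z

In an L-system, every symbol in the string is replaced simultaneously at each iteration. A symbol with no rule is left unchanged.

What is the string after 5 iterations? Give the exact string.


Answer: CFCFZZCCFCZCFCFZZCCFCZCFCFZZCCFCZCFCFZZCCFCZZCCFCZCCFCZCCFCZCCFCCFCFCFCFZZCCFCZCFCFZCCFCZCCFCCFCFZZCCFCZCFCFZZCCFCZCFCFZZCCFCZCFCFZZCCFCZCFCFZZCCFCZCFCFZZCCFCZZCCFCZCCFCZCCFCZCCFCCFCFCFCFZZCCFCZCFCFZCCFCZCCFCCFCFZZCCFCZCFCFZZCCFCZZCCFCZCCFCCFCFCFCFZZCCFCZCFCFZCCFCZCCFCCFCFCFCFZZCCFCZCFCF

Derivation:
Step 0: FFC
Step 1: CCFCCCFCZ
Step 2: ZZCCFCZZZCCFCZCFCF
Step 3: CFCFCFCFZZCCFCZCFCFCFCFCFCFZZCCFCZCFCFZCCFCZCCFC
Step 4: ZCCFCZCCFCZCCFCZCCFCCFCFCFCFZZCCFCZCFCFZCCFCZCCFCZCCFCZCCFCZCCFCZCCFCCFCFCFCFZZCCFCZCFCFZCCFCZCCFCCFCFZZCCFCZCFCFZZCCFCZ
Step 5: CFCFZZCCFCZCFCFZZCCFCZCFCFZZCCFCZCFCFZZCCFCZZCCFCZCCFCZCCFCZCCFCCFCFCFCFZZCCFCZCFCFZCCFCZCCFCCFCFZZCCFCZCFCFZZCCFCZCFCFZZCCFCZCFCFZZCCFCZCFCFZZCCFCZCFCFZZCCFCZZCCFCZCCFCZCCFCZCCFCCFCFCFCFZZCCFCZCFCFZCCFCZCCFCCFCFZZCCFCZCFCFZZCCFCZZCCFCZCCFCCFCFCFCFZZCCFCZCFCFZCCFCZCCFCCFCFCFCFZZCCFCZCFCF


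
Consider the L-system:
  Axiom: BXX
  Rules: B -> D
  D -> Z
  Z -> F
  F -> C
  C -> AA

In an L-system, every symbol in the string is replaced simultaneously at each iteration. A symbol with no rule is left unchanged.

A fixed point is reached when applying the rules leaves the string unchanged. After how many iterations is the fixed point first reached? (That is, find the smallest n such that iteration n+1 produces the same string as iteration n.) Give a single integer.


Answer: 5

Derivation:
Step 0: BXX
Step 1: DXX
Step 2: ZXX
Step 3: FXX
Step 4: CXX
Step 5: AAXX
Step 6: AAXX  (unchanged — fixed point at step 5)


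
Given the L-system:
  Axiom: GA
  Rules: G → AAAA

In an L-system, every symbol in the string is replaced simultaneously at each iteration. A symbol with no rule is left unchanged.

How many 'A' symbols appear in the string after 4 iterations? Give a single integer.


Answer: 5

Derivation:
Step 0: GA  (1 'A')
Step 1: AAAAA  (5 'A')
Step 2: AAAAA  (5 'A')
Step 3: AAAAA  (5 'A')
Step 4: AAAAA  (5 'A')


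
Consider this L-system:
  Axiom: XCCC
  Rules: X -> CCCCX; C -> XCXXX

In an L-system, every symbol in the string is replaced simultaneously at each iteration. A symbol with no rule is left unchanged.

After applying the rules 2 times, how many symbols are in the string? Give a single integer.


Step 0: length = 4
Step 1: length = 20
Step 2: length = 100

Answer: 100


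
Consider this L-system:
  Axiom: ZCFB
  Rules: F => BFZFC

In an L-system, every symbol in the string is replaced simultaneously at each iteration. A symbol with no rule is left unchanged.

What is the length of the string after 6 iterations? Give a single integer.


Step 0: length = 4
Step 1: length = 8
Step 2: length = 16
Step 3: length = 32
Step 4: length = 64
Step 5: length = 128
Step 6: length = 256

Answer: 256


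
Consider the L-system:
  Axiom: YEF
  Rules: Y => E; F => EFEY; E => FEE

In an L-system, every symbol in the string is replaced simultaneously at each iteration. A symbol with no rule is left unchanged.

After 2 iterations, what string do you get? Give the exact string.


Step 0: YEF
Step 1: EFEEEFEY
Step 2: FEEEFEYFEEFEEFEEEFEYFEEE

Answer: FEEEFEYFEEFEEFEEEFEYFEEE


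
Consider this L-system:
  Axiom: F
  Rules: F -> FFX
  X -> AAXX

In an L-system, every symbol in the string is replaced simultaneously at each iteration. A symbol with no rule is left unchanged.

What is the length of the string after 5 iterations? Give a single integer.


Answer: 210

Derivation:
Step 0: length = 1
Step 1: length = 3
Step 2: length = 10
Step 3: length = 30
Step 4: length = 82
Step 5: length = 210


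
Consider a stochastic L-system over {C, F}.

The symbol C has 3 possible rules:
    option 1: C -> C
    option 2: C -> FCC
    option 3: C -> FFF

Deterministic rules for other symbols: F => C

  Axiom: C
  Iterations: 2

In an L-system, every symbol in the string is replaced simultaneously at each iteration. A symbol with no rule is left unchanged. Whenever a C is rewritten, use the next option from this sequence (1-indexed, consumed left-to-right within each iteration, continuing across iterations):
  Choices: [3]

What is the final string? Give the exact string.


Answer: CCC

Derivation:
Step 0: C
Step 1: FFF  (used choices [3])
Step 2: CCC  (used choices [])


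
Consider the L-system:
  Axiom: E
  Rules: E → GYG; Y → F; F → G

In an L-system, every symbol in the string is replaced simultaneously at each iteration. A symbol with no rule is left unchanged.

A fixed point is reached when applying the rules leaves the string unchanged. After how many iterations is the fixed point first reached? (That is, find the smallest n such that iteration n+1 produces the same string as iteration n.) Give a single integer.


Step 0: E
Step 1: GYG
Step 2: GFG
Step 3: GGG
Step 4: GGG  (unchanged — fixed point at step 3)

Answer: 3


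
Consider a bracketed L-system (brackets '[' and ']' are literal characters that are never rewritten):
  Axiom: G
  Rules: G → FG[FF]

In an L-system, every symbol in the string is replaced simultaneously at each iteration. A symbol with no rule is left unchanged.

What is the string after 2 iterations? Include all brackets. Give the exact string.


Answer: FFG[FF][FF]

Derivation:
Step 0: G
Step 1: FG[FF]
Step 2: FFG[FF][FF]


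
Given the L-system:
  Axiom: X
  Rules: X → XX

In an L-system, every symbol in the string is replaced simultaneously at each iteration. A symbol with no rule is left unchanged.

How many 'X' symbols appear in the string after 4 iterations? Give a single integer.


Step 0: X  (1 'X')
Step 1: XX  (2 'X')
Step 2: XXXX  (4 'X')
Step 3: XXXXXXXX  (8 'X')
Step 4: XXXXXXXXXXXXXXXX  (16 'X')

Answer: 16


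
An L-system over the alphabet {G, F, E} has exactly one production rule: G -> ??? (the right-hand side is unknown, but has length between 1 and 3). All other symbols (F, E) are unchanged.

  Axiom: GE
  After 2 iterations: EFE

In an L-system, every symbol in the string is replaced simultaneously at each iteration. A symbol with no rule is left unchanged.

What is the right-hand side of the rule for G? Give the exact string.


Answer: EF

Derivation:
Trying G -> EF:
  Step 0: GE
  Step 1: EFE
  Step 2: EFE
Matches the given result.
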